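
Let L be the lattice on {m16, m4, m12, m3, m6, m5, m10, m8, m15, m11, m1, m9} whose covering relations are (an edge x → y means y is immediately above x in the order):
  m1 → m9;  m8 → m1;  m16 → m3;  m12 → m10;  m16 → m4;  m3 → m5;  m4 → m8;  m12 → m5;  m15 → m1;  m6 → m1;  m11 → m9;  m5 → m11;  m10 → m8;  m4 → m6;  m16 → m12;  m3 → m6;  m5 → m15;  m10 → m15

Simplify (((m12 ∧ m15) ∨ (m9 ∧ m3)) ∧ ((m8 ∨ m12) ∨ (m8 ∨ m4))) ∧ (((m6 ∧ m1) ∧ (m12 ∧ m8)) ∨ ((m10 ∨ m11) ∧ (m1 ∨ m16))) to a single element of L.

m12 ∧ m15 = m12
m9 ∧ m3 = m3
m12 ∨ m3 = m5
m8 ∨ m12 = m8
m8 ∨ m4 = m8
m8 ∨ m8 = m8
m5 ∧ m8 = m12
m6 ∧ m1 = m6
m12 ∧ m8 = m12
m6 ∧ m12 = m16
m10 ∨ m11 = m9
m1 ∨ m16 = m1
m9 ∧ m1 = m1
m16 ∨ m1 = m1
m12 ∧ m1 = m12

m12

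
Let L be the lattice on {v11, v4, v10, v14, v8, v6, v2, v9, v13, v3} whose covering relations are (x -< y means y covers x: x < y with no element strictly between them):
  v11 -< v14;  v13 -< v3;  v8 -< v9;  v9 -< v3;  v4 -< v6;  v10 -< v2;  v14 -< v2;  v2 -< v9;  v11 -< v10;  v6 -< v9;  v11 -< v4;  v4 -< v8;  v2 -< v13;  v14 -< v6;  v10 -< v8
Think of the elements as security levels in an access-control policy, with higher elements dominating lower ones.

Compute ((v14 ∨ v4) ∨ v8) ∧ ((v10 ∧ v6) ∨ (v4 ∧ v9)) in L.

v4

v14 ∨ v4 = v6
v6 ∨ v8 = v9
v10 ∧ v6 = v11
v4 ∧ v9 = v4
v11 ∨ v4 = v4
v9 ∧ v4 = v4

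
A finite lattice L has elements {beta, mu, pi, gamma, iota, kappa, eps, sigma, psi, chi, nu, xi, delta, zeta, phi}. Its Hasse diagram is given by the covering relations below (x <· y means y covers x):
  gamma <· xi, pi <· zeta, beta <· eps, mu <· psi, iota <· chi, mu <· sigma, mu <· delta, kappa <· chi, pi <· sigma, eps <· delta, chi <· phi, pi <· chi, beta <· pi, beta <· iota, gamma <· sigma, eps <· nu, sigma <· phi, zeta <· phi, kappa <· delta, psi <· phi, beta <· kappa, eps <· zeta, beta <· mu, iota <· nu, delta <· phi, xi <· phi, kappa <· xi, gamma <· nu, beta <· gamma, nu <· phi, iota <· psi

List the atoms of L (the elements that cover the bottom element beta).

The atoms are exactly the elements that cover beta: eps, gamma, iota, kappa, mu, pi.

eps, gamma, iota, kappa, mu, pi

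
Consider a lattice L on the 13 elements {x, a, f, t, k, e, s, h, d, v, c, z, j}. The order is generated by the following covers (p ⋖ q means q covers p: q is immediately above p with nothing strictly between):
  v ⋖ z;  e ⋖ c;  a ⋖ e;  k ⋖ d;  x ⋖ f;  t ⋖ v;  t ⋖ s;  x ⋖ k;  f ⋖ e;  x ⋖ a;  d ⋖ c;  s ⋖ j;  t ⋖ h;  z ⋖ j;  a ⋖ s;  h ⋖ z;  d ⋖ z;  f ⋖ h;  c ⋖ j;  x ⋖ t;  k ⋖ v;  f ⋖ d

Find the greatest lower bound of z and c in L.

d

Common lower bounds of {z, c}: d, f, k, x.
The greatest among these is d.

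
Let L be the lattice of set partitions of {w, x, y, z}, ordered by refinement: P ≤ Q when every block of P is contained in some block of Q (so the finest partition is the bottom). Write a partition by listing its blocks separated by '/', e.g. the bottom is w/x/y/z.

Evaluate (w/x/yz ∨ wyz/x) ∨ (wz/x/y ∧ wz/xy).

w/x/yz ∨ wyz/x = wyz/x
wz/x/y ∧ wz/xy = wz/x/y
wyz/x ∨ wz/x/y = wyz/x

wyz/x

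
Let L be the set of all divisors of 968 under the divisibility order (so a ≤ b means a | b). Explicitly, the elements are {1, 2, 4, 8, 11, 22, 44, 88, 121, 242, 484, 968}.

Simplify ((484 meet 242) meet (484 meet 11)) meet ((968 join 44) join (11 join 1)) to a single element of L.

484 ∧ 242 = 242
484 ∧ 11 = 11
242 ∧ 11 = 11
968 ∨ 44 = 968
11 ∨ 1 = 11
968 ∨ 11 = 968
11 ∧ 968 = 11

11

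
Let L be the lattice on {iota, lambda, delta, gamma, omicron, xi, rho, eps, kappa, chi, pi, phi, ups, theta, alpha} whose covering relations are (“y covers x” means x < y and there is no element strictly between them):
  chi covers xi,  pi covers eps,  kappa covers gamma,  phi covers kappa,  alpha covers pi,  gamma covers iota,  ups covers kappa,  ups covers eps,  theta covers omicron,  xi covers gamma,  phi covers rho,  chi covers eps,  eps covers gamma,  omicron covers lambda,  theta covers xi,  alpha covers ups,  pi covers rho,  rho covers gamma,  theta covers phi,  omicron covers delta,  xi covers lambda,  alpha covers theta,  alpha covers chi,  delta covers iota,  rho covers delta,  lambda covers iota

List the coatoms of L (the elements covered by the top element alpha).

chi, pi, theta, ups

The coatoms are exactly the elements covered by alpha: chi, pi, theta, ups.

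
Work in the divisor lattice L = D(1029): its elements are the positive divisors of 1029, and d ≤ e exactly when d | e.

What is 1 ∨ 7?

In the divisibility order, the join is the least common multiple: lcm(1, 7) = 7.

7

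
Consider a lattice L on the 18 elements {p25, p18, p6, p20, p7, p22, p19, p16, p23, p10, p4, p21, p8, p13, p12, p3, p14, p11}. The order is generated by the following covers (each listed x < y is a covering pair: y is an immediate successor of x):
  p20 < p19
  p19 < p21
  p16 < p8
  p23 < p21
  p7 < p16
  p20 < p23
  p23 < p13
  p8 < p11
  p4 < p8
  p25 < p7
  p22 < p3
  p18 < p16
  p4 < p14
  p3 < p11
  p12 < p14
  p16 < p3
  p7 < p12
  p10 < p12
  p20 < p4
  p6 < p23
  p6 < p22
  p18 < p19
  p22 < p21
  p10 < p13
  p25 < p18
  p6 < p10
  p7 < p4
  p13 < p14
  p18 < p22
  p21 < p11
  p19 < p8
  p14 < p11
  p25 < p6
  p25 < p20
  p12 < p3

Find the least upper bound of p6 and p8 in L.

p11

Common upper bounds of {p6, p8}: p11.
The least among these is p11.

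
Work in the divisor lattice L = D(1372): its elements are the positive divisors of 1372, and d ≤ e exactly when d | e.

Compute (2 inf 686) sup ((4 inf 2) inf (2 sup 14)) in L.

2

2 ∧ 686 = 2
4 ∧ 2 = 2
2 ∨ 14 = 14
2 ∧ 14 = 2
2 ∨ 2 = 2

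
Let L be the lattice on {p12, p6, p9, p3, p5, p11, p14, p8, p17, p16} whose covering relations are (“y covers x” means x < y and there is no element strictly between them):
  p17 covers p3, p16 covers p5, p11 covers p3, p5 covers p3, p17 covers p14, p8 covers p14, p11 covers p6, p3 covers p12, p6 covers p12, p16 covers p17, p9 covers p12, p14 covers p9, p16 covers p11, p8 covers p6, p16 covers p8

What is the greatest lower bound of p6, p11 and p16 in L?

Common lower bounds of {p6, p11, p16}: p12, p6.
The greatest among these is p6.

p6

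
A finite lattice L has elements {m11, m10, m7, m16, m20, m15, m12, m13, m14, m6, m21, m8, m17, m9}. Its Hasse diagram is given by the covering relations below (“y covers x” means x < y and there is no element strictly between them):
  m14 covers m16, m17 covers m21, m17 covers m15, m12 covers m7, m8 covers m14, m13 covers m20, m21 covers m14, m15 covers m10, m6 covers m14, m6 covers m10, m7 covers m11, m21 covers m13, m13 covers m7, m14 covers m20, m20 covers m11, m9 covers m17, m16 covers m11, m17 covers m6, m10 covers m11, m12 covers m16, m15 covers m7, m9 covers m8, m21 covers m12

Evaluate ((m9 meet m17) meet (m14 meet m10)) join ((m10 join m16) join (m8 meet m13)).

m9 ∧ m17 = m17
m14 ∧ m10 = m11
m17 ∧ m11 = m11
m10 ∨ m16 = m6
m8 ∧ m13 = m20
m6 ∨ m20 = m6
m11 ∨ m6 = m6

m6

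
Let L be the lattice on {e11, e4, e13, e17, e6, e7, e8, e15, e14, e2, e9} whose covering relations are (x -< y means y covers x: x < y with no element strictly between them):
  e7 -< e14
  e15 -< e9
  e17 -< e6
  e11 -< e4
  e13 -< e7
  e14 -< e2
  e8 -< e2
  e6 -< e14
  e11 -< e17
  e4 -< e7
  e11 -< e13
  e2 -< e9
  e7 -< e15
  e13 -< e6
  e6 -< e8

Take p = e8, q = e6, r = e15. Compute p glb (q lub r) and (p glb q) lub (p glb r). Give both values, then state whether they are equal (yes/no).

q lub r = e9, so p glb (q lub r) = e8 glb e9 = e8.
p glb q = e6 and p glb r = e13, so (p glb q) lub (p glb r) = e6 lub e13 = e6.
Equal: no.

e8; e6; no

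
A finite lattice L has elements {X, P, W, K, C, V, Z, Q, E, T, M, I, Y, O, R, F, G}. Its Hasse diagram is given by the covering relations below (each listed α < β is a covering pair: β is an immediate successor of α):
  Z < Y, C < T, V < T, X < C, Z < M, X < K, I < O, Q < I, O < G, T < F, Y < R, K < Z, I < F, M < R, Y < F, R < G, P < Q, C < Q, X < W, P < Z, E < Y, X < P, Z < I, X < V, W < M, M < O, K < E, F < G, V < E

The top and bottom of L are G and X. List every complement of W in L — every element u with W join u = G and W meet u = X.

Need u with W ∨ u = G and W ∧ u = X.
Checking each element gives: F, T.

F, T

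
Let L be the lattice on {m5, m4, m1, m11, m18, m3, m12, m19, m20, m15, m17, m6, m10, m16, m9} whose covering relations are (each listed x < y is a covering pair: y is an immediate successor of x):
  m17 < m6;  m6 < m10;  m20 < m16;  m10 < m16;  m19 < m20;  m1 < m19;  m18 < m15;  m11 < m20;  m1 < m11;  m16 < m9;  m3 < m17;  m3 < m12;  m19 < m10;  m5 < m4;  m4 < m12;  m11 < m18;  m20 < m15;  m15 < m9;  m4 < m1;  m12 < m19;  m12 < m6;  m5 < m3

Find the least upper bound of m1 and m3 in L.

Common upper bounds of {m1, m3}: m10, m15, m16, m19, m20, m9.
The least among these is m19.

m19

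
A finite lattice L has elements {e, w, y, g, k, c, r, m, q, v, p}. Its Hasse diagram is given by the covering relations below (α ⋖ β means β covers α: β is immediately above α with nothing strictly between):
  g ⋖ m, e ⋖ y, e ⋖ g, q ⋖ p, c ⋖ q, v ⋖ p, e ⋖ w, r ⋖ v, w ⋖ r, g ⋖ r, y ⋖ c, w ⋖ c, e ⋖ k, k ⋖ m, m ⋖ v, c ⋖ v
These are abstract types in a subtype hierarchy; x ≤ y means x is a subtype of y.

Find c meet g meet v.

e

Common lower bounds of {c, g, v}: e.
The greatest among these is e.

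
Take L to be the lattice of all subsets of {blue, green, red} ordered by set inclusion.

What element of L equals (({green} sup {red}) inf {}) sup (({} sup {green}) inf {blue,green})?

{green} ∨ {red} = {green,red}
{green,red} ∧ {} = {}
{} ∨ {green} = {green}
{green} ∧ {blue,green} = {green}
{} ∨ {green} = {green}

{green}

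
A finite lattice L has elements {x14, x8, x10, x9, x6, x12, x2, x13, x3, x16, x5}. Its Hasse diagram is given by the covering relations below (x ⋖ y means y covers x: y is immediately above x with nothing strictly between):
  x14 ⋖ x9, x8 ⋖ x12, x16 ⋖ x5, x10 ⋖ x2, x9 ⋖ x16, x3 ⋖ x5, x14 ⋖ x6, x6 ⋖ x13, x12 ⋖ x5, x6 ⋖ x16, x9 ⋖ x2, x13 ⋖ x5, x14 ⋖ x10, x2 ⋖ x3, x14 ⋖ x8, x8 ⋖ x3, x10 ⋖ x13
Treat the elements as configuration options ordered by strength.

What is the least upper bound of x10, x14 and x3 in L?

Common upper bounds of {x10, x14, x3}: x3, x5.
The least among these is x3.

x3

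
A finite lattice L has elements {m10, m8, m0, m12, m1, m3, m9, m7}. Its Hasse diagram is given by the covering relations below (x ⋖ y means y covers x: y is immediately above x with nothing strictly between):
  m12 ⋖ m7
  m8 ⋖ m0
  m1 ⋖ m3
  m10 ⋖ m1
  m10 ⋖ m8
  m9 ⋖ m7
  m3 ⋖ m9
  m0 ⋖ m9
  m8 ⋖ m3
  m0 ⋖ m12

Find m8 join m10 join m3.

m3

Common upper bounds of {m8, m10, m3}: m3, m7, m9.
The least among these is m3.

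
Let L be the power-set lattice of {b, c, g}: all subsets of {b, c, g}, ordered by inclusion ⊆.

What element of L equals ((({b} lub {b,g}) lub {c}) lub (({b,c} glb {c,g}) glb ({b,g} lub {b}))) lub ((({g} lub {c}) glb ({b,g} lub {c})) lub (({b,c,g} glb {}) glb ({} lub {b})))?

{b} ∨ {b,g} = {b,g}
{b,g} ∨ {c} = {b,c,g}
{b,c} ∧ {c,g} = {c}
{b,g} ∨ {b} = {b,g}
{c} ∧ {b,g} = {}
{b,c,g} ∨ {} = {b,c,g}
{g} ∨ {c} = {c,g}
{b,g} ∨ {c} = {b,c,g}
{c,g} ∧ {b,c,g} = {c,g}
{b,c,g} ∧ {} = {}
{} ∨ {b} = {b}
{} ∧ {b} = {}
{c,g} ∨ {} = {c,g}
{b,c,g} ∨ {c,g} = {b,c,g}

{b,c,g}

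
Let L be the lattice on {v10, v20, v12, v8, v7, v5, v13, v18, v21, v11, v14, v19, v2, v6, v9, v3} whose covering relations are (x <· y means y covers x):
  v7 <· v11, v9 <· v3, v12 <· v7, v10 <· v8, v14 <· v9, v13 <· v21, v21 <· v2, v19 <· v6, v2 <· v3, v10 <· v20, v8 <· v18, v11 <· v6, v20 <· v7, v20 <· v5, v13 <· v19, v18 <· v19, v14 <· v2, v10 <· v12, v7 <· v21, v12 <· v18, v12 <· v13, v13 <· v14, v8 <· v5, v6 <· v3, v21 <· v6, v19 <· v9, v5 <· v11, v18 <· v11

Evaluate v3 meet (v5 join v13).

v5 ∨ v13 = v6
v3 ∧ v6 = v6

v6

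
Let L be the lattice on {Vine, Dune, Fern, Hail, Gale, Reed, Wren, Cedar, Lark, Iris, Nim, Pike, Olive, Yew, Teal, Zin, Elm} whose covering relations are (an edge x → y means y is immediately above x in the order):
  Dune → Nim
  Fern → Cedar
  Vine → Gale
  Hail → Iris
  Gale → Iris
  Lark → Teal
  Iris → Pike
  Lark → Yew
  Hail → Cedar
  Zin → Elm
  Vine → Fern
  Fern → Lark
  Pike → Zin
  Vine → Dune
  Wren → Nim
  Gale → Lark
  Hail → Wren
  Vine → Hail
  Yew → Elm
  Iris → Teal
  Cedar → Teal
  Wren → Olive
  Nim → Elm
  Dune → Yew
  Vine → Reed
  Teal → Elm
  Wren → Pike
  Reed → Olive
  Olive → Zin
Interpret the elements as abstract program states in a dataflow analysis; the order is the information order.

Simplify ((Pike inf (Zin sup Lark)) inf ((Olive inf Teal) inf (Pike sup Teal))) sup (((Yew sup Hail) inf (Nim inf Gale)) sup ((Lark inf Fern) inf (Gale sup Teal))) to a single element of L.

Zin ∨ Lark = Elm
Pike ∧ Elm = Pike
Olive ∧ Teal = Hail
Pike ∨ Teal = Elm
Hail ∧ Elm = Hail
Pike ∧ Hail = Hail
Yew ∨ Hail = Elm
Nim ∧ Gale = Vine
Elm ∧ Vine = Vine
Lark ∧ Fern = Fern
Gale ∨ Teal = Teal
Fern ∧ Teal = Fern
Vine ∨ Fern = Fern
Hail ∨ Fern = Cedar

Cedar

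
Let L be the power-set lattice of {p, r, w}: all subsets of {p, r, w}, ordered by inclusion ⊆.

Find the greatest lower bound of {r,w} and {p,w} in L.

{w}

Under ⊆, meet is intersection: {r,w} ∩ {p,w} = {w}.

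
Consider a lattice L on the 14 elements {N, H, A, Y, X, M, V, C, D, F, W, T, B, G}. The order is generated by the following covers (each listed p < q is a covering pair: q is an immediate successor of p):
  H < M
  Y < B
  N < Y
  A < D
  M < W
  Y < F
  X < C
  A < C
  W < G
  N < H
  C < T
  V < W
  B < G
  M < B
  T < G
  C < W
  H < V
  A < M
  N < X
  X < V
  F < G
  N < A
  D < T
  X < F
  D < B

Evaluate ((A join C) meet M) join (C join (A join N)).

C

A ∨ C = C
C ∧ M = A
A ∨ N = A
C ∨ A = C
A ∨ C = C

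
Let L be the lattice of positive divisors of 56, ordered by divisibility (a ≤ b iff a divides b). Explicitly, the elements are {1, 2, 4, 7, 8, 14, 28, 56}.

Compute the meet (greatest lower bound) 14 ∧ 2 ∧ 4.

In the divisibility order, the meet is the greatest common divisor: gcd(14, 2, 4) = 2.

2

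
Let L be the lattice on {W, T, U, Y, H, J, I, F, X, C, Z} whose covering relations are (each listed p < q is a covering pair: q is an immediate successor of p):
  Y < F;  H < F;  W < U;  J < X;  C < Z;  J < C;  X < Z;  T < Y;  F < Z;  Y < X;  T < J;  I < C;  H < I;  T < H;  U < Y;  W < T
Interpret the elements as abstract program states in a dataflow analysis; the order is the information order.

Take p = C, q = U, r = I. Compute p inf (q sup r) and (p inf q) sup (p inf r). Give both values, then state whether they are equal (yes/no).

q sup r = Z, so p inf (q sup r) = C inf Z = C.
p inf q = W and p inf r = I, so (p inf q) sup (p inf r) = W sup I = I.
Equal: no.

C; I; no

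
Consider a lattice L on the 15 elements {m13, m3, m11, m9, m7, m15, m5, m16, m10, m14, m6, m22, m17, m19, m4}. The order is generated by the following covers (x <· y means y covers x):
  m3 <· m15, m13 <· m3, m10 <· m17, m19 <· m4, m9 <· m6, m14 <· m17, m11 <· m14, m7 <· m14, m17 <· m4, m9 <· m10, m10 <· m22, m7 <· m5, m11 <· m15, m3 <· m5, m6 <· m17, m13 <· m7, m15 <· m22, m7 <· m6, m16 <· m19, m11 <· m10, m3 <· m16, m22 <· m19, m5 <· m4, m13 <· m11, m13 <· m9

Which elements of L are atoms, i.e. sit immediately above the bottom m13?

The atoms are exactly the elements that cover m13: m11, m3, m7, m9.

m11, m3, m7, m9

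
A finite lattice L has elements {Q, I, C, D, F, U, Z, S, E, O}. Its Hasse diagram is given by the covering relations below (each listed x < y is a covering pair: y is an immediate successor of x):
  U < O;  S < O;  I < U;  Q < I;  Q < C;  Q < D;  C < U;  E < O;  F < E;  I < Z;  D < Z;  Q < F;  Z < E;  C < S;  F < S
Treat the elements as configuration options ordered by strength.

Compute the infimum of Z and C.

Q

Common lower bounds of {Z, C}: Q.
The greatest among these is Q.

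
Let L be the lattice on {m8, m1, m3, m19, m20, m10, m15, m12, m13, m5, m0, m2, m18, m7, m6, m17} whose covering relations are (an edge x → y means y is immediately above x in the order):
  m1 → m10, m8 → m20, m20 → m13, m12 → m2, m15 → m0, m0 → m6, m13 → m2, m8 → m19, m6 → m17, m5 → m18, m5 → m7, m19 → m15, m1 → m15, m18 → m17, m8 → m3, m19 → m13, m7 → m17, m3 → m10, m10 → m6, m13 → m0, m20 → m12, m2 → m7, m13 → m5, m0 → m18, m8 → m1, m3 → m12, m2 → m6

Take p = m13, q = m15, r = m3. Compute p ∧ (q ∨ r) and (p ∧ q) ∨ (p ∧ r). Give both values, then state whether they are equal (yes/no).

q ∨ r = m6, so p ∧ (q ∨ r) = m13 ∧ m6 = m13.
p ∧ q = m19 and p ∧ r = m8, so (p ∧ q) ∨ (p ∧ r) = m19 ∨ m8 = m19.
Equal: no.

m13; m19; no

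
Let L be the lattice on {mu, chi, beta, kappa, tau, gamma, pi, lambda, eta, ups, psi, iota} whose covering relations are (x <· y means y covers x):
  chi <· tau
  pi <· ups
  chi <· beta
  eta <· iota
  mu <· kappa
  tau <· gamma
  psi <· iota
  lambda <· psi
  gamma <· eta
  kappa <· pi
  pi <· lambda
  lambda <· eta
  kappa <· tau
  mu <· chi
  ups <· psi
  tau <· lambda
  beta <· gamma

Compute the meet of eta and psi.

Common lower bounds of {eta, psi}: chi, kappa, lambda, mu, pi, tau.
The greatest among these is lambda.

lambda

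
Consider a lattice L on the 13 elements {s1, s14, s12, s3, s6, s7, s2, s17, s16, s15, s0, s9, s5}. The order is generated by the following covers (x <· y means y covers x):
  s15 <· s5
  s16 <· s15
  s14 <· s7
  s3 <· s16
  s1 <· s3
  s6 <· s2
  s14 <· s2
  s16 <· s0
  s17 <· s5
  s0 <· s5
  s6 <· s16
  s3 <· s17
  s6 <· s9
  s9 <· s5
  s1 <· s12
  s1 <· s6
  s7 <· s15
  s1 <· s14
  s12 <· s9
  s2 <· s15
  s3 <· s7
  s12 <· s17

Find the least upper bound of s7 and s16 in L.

Common upper bounds of {s7, s16}: s15, s5.
The least among these is s15.

s15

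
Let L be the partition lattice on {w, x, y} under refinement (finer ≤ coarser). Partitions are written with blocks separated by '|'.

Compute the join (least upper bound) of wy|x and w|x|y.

wy|x

Common upper bounds of {wy|x, w|x|y}: wxy, wy|x.
The least among these is wy|x.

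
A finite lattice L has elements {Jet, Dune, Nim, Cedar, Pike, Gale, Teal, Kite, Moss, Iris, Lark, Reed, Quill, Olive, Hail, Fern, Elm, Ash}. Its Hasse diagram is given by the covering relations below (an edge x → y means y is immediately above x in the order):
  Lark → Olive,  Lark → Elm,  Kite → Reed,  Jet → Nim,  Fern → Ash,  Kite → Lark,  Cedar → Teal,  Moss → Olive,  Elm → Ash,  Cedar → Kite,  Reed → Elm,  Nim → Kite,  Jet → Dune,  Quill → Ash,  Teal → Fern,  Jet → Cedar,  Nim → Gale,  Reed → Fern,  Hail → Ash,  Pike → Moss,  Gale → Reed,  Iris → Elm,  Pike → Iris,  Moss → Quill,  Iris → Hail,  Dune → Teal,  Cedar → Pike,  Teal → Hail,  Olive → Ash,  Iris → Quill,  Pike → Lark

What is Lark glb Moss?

Pike

Common lower bounds of {Lark, Moss}: Cedar, Jet, Pike.
The greatest among these is Pike.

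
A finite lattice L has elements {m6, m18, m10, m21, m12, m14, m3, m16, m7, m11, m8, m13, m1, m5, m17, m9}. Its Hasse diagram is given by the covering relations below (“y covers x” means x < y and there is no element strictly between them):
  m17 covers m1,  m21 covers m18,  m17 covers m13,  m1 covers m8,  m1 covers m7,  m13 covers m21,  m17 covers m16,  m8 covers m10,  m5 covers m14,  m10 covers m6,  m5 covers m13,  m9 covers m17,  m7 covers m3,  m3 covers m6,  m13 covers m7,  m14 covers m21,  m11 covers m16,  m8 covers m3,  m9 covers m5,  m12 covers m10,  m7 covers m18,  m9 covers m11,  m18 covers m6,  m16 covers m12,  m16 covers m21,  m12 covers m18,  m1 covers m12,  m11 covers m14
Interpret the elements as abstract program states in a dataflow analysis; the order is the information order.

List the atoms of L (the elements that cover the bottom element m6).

The atoms are exactly the elements that cover m6: m10, m18, m3.

m10, m18, m3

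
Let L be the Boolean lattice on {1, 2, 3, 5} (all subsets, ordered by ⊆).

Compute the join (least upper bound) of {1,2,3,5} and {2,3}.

Common upper bounds of {{1,2,3,5}, {2,3}}: {1,2,3,5}.
The least among these is {1,2,3,5}.

{1,2,3,5}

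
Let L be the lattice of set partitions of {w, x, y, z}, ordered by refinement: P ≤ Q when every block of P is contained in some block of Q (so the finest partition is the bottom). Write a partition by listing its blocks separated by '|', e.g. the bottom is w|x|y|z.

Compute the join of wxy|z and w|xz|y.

wxyz

Common upper bounds of {wxy|z, w|xz|y}: wxyz.
The least among these is wxyz.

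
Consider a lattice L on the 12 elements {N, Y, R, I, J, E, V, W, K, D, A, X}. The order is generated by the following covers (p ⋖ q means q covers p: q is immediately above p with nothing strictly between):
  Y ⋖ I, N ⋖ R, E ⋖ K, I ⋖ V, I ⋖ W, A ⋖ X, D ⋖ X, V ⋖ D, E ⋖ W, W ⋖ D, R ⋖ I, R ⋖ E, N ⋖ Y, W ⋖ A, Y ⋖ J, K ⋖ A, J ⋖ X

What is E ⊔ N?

Common upper bounds of {E, N}: A, D, E, K, W, X.
The least among these is E.

E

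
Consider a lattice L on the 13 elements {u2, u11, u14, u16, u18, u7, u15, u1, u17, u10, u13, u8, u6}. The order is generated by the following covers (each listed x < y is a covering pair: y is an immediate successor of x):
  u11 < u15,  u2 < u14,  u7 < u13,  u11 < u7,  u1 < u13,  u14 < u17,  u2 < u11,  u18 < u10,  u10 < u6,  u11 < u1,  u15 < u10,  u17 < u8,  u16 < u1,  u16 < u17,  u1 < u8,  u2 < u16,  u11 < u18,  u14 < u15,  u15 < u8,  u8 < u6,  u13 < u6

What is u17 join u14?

u17

Common upper bounds of {u17, u14}: u17, u6, u8.
The least among these is u17.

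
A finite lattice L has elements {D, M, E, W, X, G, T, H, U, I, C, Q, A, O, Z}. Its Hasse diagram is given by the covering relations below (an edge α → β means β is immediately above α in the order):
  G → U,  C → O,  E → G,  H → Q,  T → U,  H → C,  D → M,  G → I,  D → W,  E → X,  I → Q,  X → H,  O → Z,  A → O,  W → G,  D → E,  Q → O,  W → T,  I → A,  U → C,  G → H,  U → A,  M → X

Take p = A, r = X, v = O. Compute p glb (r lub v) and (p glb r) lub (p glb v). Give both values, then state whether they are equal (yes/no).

r lub v = O, so p glb (r lub v) = A glb O = A.
p glb r = E and p glb v = A, so (p glb r) lub (p glb v) = E lub A = A.
Equal: yes.

A; A; yes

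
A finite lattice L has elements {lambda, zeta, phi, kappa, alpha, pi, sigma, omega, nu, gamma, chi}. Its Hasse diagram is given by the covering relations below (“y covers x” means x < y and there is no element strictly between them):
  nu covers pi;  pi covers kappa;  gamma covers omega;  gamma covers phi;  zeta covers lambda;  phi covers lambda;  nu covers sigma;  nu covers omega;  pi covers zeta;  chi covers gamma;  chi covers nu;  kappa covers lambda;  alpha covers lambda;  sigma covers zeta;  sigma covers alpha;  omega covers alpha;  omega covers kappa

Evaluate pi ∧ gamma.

pi ∧ gamma = kappa

kappa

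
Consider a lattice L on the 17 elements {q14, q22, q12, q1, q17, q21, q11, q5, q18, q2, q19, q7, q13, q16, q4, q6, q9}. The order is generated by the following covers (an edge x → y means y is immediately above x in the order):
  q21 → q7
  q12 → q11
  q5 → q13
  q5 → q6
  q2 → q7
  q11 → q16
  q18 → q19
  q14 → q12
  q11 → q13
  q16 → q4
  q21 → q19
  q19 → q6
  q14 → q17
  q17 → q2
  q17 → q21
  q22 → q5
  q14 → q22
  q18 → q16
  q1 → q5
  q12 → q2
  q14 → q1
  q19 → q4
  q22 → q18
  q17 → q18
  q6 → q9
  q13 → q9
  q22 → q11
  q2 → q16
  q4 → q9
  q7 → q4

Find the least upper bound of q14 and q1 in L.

q1

Common upper bounds of {q14, q1}: q1, q13, q5, q6, q9.
The least among these is q1.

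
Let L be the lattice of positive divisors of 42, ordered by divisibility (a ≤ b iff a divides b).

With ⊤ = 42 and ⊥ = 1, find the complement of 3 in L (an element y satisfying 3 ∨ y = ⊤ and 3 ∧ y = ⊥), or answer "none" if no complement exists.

Need y with 3 ∨ y = 42 and 3 ∧ y = 1.
Checking each element gives: 14.

14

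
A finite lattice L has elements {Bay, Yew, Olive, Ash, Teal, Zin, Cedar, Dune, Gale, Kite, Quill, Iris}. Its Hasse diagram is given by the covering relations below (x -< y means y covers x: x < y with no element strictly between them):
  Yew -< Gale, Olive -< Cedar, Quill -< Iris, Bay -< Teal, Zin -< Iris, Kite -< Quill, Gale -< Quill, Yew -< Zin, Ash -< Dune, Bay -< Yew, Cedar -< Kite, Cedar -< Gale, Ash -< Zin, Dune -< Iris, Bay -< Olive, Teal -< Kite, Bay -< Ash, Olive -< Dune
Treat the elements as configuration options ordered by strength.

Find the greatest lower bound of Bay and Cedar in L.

Common lower bounds of {Bay, Cedar}: Bay.
The greatest among these is Bay.

Bay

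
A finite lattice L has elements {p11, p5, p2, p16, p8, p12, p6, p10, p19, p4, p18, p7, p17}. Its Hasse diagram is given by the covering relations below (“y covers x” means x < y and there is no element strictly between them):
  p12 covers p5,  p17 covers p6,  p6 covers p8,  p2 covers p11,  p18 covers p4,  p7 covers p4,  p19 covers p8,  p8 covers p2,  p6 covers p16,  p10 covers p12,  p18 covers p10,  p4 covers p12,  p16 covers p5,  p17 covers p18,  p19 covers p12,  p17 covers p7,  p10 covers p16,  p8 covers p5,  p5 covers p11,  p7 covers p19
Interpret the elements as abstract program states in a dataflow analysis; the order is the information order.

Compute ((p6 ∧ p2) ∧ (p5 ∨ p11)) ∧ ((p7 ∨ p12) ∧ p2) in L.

p6 ∧ p2 = p2
p5 ∨ p11 = p5
p2 ∧ p5 = p11
p7 ∨ p12 = p7
p7 ∧ p2 = p2
p11 ∧ p2 = p11

p11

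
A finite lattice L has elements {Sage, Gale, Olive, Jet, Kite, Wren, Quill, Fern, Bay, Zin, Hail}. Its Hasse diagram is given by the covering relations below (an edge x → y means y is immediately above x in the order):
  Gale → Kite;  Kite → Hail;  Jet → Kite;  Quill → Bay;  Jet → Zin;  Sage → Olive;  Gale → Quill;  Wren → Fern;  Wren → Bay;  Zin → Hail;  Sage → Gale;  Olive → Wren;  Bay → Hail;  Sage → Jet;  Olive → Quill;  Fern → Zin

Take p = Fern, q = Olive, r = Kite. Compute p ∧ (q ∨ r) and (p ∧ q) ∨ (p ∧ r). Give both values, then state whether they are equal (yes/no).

Fern; Olive; no

q ∨ r = Hail, so p ∧ (q ∨ r) = Fern ∧ Hail = Fern.
p ∧ q = Olive and p ∧ r = Sage, so (p ∧ q) ∨ (p ∧ r) = Olive ∨ Sage = Olive.
Equal: no.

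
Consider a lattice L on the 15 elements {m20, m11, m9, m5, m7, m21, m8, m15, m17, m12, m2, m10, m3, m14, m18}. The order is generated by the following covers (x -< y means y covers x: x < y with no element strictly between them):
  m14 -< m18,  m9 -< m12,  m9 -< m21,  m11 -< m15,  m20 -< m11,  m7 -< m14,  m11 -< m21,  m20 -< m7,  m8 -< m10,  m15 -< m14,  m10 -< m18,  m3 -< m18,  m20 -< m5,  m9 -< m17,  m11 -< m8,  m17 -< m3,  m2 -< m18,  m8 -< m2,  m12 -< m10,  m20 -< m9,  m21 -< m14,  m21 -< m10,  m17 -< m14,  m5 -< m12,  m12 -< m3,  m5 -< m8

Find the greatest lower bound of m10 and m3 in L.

Common lower bounds of {m10, m3}: m12, m20, m5, m9.
The greatest among these is m12.

m12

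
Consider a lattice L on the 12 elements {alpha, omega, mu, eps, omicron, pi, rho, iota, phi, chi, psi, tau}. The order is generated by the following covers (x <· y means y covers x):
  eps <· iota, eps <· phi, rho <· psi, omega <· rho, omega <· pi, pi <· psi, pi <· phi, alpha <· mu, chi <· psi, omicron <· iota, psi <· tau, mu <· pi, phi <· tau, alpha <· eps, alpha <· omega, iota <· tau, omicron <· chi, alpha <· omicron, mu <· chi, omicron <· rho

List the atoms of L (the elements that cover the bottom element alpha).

The atoms are exactly the elements that cover alpha: eps, mu, omega, omicron.

eps, mu, omega, omicron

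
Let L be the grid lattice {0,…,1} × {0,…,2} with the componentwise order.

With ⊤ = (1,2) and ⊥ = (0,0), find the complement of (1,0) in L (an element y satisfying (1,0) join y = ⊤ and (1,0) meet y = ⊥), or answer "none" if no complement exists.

Need y with (1,0) ∨ y = (1,2) and (1,0) ∧ y = (0,0).
Checking each element gives: (0,2).

(0,2)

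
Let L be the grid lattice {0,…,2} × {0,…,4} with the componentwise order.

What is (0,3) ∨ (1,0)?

In a product of chains, the join is componentwise max, giving (1,3).

(1,3)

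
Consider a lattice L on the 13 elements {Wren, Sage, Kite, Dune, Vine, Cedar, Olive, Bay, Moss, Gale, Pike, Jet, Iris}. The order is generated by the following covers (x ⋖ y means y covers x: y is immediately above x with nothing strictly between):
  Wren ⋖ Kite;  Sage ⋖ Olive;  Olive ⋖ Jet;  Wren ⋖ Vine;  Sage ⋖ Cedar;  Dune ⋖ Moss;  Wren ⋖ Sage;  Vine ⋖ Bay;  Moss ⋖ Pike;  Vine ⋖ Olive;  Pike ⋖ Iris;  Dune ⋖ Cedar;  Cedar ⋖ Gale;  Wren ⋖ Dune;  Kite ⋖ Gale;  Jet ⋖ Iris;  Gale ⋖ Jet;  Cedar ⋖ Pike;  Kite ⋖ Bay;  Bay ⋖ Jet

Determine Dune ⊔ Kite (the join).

Gale

Common upper bounds of {Dune, Kite}: Gale, Iris, Jet.
The least among these is Gale.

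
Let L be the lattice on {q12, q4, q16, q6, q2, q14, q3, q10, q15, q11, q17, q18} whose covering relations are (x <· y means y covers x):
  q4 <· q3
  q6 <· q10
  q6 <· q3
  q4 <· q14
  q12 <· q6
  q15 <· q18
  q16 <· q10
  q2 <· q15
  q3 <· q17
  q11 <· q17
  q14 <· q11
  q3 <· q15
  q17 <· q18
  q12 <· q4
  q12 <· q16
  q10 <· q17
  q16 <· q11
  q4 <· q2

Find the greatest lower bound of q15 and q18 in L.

Common lower bounds of {q15, q18}: q12, q15, q2, q3, q4, q6.
The greatest among these is q15.

q15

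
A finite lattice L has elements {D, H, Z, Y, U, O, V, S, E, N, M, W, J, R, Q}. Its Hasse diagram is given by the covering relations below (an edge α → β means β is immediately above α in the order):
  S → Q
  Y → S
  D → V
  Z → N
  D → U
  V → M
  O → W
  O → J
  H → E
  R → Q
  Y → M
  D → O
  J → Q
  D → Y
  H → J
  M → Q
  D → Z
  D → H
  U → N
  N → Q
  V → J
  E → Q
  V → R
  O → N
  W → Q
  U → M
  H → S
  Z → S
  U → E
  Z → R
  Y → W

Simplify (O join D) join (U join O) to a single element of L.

O ∨ D = O
U ∨ O = N
O ∨ N = N

N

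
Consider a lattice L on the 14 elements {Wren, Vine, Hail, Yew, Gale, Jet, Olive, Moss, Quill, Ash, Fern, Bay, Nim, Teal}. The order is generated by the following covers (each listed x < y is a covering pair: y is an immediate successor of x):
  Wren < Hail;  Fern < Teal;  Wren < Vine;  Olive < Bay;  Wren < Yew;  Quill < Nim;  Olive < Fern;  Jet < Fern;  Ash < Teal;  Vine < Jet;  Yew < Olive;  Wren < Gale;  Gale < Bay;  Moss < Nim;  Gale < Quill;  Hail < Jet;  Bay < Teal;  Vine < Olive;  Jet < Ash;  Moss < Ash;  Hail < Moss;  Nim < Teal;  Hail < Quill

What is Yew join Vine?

Common upper bounds of {Yew, Vine}: Bay, Fern, Olive, Teal.
The least among these is Olive.

Olive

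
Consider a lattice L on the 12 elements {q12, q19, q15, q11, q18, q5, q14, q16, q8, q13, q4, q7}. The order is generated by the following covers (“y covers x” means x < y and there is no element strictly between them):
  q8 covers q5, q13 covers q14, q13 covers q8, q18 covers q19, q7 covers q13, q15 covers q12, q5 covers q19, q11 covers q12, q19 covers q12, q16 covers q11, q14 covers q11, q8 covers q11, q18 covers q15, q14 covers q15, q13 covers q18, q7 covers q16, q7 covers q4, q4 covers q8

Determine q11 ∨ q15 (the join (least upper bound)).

q14

Common upper bounds of {q11, q15}: q13, q14, q7.
The least among these is q14.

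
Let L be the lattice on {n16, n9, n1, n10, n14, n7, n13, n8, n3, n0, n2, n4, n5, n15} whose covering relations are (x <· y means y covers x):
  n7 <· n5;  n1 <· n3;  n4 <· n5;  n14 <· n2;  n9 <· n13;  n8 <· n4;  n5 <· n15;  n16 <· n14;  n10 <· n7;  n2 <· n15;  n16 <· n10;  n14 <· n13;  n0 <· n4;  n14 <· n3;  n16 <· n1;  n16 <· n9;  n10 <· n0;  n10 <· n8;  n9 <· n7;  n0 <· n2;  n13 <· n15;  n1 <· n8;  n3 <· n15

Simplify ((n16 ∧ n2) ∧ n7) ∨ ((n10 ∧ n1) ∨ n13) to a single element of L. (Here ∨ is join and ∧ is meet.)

n16 ∧ n2 = n16
n16 ∧ n7 = n16
n10 ∧ n1 = n16
n16 ∨ n13 = n13
n16 ∨ n13 = n13

n13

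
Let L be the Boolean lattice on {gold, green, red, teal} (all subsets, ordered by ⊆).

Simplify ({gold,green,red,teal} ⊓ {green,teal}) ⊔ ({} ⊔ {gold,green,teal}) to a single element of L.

{gold,green,red,teal} ∧ {green,teal} = {green,teal}
{} ∨ {gold,green,teal} = {gold,green,teal}
{green,teal} ∨ {gold,green,teal} = {gold,green,teal}

{gold,green,teal}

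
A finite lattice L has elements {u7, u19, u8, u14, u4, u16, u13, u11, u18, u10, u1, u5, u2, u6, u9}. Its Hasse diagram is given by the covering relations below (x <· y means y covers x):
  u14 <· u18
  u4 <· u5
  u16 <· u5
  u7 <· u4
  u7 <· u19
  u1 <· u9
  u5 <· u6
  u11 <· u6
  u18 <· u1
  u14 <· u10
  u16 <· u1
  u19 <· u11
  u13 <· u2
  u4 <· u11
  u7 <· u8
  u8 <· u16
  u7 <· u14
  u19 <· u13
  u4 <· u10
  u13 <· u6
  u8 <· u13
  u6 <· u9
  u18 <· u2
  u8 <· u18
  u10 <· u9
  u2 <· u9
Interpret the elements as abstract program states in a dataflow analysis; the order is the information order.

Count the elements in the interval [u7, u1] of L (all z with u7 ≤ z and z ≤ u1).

6

The interval [u7, u1] = {u1, u14, u16, u18, u7, u8}, which has 6 elements.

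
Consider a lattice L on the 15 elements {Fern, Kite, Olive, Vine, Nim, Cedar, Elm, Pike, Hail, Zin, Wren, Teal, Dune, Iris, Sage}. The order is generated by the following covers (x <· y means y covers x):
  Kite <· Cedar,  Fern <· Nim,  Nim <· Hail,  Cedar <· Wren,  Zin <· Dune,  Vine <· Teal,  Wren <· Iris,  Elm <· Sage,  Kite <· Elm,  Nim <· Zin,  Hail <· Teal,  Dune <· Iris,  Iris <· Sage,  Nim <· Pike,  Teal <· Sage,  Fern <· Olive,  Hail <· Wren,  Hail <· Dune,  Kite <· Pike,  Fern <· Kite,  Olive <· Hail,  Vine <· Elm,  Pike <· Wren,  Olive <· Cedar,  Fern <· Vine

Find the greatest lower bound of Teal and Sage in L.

Common lower bounds of {Teal, Sage}: Fern, Hail, Nim, Olive, Teal, Vine.
The greatest among these is Teal.

Teal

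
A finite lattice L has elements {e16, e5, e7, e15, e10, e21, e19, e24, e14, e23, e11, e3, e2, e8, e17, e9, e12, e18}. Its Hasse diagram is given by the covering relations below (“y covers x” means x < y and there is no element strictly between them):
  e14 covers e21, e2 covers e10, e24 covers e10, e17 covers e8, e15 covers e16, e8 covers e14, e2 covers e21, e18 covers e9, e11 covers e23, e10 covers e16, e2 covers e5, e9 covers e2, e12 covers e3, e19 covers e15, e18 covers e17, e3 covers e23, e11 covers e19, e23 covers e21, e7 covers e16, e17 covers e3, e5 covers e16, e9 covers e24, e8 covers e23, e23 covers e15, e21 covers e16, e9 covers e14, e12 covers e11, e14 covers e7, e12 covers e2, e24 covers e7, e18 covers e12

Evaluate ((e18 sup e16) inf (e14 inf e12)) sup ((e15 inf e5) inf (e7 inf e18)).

e21

e18 ∨ e16 = e18
e14 ∧ e12 = e21
e18 ∧ e21 = e21
e15 ∧ e5 = e16
e7 ∧ e18 = e7
e16 ∧ e7 = e16
e21 ∨ e16 = e21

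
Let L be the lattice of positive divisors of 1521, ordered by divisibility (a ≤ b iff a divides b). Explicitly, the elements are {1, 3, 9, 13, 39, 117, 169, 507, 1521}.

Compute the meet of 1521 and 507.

Common lower bounds of {1521, 507}: 1, 13, 169, 3, 39, 507.
The greatest among these is 507.

507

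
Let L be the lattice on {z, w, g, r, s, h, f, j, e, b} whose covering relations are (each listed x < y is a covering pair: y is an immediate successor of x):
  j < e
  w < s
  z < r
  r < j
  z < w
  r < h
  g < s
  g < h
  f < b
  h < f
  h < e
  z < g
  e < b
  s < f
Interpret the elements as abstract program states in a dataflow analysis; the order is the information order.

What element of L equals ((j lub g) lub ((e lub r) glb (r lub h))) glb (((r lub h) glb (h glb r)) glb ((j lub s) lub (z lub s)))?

r

j ∨ g = e
e ∨ r = e
r ∨ h = h
e ∧ h = h
e ∨ h = e
r ∨ h = h
h ∧ r = r
h ∧ r = r
j ∨ s = b
z ∨ s = s
b ∨ s = b
r ∧ b = r
e ∧ r = r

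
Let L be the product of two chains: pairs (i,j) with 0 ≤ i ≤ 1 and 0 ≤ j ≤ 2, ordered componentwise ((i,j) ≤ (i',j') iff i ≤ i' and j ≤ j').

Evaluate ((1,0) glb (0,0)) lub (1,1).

(1,1)

(1,0) ∧ (0,0) = (0,0)
(0,0) ∨ (1,1) = (1,1)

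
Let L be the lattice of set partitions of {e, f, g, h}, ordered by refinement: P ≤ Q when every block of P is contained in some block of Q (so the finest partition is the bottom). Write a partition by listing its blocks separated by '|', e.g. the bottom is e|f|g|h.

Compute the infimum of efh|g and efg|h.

The meet (common refinement) of efh|g and efg|h intersects blocks pairwise, giving ef|g|h.

ef|g|h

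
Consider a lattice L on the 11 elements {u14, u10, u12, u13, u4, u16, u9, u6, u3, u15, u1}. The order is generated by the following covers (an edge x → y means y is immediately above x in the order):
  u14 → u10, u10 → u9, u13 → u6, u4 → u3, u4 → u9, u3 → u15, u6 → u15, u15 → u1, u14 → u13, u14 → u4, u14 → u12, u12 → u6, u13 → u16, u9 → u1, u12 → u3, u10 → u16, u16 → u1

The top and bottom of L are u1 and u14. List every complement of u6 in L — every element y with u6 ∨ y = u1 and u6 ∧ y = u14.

u10, u9

Need y with u6 ∨ y = u1 and u6 ∧ y = u14.
Checking each element gives: u10, u9.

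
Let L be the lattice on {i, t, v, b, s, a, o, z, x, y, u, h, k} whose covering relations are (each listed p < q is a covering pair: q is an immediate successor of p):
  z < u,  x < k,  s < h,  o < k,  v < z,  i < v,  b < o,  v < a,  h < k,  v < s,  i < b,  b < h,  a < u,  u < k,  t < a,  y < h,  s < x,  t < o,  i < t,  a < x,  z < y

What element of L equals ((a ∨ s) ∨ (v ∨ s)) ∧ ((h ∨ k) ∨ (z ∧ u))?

a ∨ s = x
v ∨ s = s
x ∨ s = x
h ∨ k = k
z ∧ u = z
k ∨ z = k
x ∧ k = x

x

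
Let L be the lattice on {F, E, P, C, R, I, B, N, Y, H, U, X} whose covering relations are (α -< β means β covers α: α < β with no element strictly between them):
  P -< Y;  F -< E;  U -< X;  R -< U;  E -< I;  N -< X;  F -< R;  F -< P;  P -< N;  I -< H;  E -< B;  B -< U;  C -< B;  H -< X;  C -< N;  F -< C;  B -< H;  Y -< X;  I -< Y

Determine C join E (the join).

B

Common upper bounds of {C, E}: B, H, U, X.
The least among these is B.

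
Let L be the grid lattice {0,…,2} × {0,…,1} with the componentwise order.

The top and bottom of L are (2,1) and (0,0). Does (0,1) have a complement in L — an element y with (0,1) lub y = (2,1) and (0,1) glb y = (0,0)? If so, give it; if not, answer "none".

(2,0)

Need y with (0,1) ∨ y = (2,1) and (0,1) ∧ y = (0,0).
Checking each element gives: (2,0).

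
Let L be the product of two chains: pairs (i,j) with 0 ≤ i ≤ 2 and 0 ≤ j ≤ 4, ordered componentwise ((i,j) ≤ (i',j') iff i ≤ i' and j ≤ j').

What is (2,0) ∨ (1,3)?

Common upper bounds of {(2,0), (1,3)}: (2,3), (2,4).
The least among these is (2,3).

(2,3)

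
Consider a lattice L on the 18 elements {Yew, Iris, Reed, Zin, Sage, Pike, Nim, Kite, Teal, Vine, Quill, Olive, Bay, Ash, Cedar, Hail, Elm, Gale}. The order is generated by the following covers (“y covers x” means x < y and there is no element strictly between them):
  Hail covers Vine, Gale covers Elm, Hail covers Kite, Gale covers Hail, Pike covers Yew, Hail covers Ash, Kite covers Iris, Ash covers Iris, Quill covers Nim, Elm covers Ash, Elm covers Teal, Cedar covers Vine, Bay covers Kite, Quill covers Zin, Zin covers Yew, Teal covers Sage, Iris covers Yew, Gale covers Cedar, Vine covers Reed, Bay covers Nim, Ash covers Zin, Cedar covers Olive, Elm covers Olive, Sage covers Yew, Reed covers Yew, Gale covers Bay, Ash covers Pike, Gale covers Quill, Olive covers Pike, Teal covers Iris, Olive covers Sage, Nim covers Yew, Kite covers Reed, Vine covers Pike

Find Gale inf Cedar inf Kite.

Common lower bounds of {Gale, Cedar, Kite}: Reed, Yew.
The greatest among these is Reed.

Reed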